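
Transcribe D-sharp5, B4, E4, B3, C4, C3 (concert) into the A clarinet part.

F#5 D5 G4 D4 Eb4 Eb3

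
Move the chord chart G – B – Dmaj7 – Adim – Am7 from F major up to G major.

A C# Emaj7 Bdim Bm7

F major up to G major is a major second; each chord root moves by that interval while the quality stays the same.
G: root G up a major second → A, giving A.
B: root B up a major second → C#, giving C#.
Dmaj7: root D up a major second → E, giving Emaj7.
Adim: root A up a major second → B, giving Bdim.
Am7: root A up a major second → B, giving Bm7.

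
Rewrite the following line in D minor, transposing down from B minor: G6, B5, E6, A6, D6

From B down to D is a major sixth; apply that to each pitch.
G6 to Bb5
B5 to D5
E6 to G5
A6 to C6
D6 to F5

Bb5 D5 G5 C6 F5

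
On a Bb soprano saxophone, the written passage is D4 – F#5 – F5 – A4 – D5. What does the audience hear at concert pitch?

Written C4 on the Bb soprano saxophone sounds as Bb3, a major second lower; apply that shift to every note.
D4 → C4
F#5 → E5
F5 → Eb5
A4 → G4
D5 → C5

C4 E5 Eb5 G4 C5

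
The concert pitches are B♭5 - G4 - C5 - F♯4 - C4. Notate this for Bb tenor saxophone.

The Bb tenor saxophone sounds a major ninth below written, so the written part must be a major ninth above concert — transpose each note up.
Bb5 → C7
G4 → A5
C5 → D6
F#4 → G#5
C4 → D5

C7 A5 D6 G#5 D5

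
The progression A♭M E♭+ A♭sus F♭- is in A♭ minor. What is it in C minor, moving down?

A♭ minor down to C minor is a minor sixth; each chord root moves by that interval while the quality stays the same.
A♭M: root A♭ down a minor sixth → C, giving CM.
E♭+: root E♭ down a minor sixth → G, giving G+.
A♭sus: root A♭ down a minor sixth → C, giving Csus.
F♭-: root F♭ down a minor sixth → Ab, giving Ab-.

CM G+ Csus Ab-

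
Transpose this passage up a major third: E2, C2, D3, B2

A major third up from E2 gives G#2.
C2: a third up reaches E, and 4 semitones makes it E2.
D3 up a major third is F#3.
B2: a third up reaches D, and 4 semitones makes it D#3.

G#2 E2 F#3 D#3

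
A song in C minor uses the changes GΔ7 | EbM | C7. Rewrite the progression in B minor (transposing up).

F#Δ7 DM B7

C minor up to B minor is a major seventh; each chord root moves by that interval while the quality stays the same.
GΔ7: root G up a major seventh → F#, giving F#Δ7.
EbM: root Eb up a major seventh → D, giving DM.
C7: root C up a major seventh → B, giving B7.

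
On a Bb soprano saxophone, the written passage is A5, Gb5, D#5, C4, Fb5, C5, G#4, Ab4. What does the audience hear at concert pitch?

G5 Fb5 C#5 Bb3 Ebb5 Bb4 F#4 Gb4

The Bb soprano saxophone sounds a major second below written, so transpose each written note down a major second.
A5 → G5
Gb5 → Fb5
D#5 → C#5
C4 → Bb3
Fb5 → Ebb5
C5 → Bb4
G#4 → F#4
Ab4 → Gb4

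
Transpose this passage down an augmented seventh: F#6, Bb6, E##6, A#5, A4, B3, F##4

Gb5 Cbb6 F#5 Bb4 Bbb3 Cb3 G3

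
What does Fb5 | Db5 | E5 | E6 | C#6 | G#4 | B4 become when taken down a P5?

Bbb4 Gb4 A4 A5 F#5 C#4 E4

Fb5 → Bbb4
Db5 → Gb4
E5 → A4
E6 → A5
C#6 → F#5
G#4 → C#4
B4 → E4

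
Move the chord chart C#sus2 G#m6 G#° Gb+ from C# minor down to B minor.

Bsus2 F#m6 F#° Fb+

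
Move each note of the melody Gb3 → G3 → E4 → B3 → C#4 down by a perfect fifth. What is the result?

Cb3 C3 A3 E3 F#3

Gb3 -> Cb3
G3 -> C3
E4 -> A3
B3 -> E3
C#4 -> F#3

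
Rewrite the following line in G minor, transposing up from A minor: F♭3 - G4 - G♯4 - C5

Ebb4 F5 F#5 Bb5

A minor to G minor up is a minor seventh, so every note moves up by that interval.
Fb3 to Ebb4
G4 to F5
G#4 to F#5
C5 to Bb5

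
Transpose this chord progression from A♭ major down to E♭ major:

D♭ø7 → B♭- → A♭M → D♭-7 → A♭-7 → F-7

Abø7 F- EbM Ab-7 Eb-7 C-7

A♭ major down to E♭ major is a perfect fourth; each chord root moves by that interval while the quality stays the same.
D♭ø7: root D♭ down a perfect fourth → Ab, giving Abø7.
B♭-: root B♭ down a perfect fourth → F, giving F-.
A♭M: root A♭ down a perfect fourth → Eb, giving EbM.
D♭-7: root D♭ down a perfect fourth → Ab, giving Ab-7.
A♭-7: root A♭ down a perfect fourth → Eb, giving Eb-7.
F-7: root F down a perfect fourth → C, giving C-7.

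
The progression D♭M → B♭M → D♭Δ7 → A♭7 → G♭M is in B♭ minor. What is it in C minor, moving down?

EbM CM EbΔ7 Bb7 AbM

B♭ minor down to C minor is a minor seventh; each chord root moves by that interval while the quality stays the same.
D♭M: root D♭ down a minor seventh → Eb, giving EbM.
B♭M: root B♭ down a minor seventh → C, giving CM.
D♭Δ7: root D♭ down a minor seventh → Eb, giving EbΔ7.
A♭7: root A♭ down a minor seventh → Bb, giving Bb7.
G♭M: root G♭ down a minor seventh → Ab, giving AbM.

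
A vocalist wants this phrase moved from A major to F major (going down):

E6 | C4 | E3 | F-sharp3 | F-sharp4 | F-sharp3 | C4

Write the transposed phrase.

C6 Ab3 C3 D3 D4 D3 Ab3

A major to F major down is a major third, so every note moves down by that interval.
E6 → C6
C4 → Ab3
E3 → C3
F#3 → D3
F#4 → D4
F#3 → D3
C4 → Ab3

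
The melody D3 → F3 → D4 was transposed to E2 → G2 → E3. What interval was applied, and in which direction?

down a minor seventh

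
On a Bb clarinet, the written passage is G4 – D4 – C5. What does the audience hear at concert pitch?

Written C4 on the Bb clarinet sounds as Bb3, a major second lower; apply that shift to every note.
G4 → F4
D4 → C4
C5 → Bb4

F4 C4 Bb4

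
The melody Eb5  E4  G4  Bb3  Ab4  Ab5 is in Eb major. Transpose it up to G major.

From Eb up to G is a major third; apply that to each pitch.
Eb5 -> G5
E4 -> G#4
G4 -> B4
Bb3 -> D4
Ab4 -> C5
Ab5 -> C6

G5 G#4 B4 D4 C5 C6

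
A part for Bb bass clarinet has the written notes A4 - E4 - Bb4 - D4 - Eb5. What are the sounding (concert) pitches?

G3 D3 Ab3 C3 Db4

Written C4 on the Bb bass clarinet sounds as Bb2, a major ninth lower; apply that shift to every note.
A4 to G3
E4 to D3
Bb4 to Ab3
D4 to C3
Eb5 to Db4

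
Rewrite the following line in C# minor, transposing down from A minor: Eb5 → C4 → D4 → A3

G4 E3 F#3 C#3

From A down to C# is a minor sixth; apply that to each pitch.
Eb5 gives G4
C4 gives E3
D4 gives F#3
A3 gives C#3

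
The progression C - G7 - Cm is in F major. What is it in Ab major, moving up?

F major up to Ab major is a minor third; each chord root moves by that interval while the quality stays the same.
C: root C up a minor third → Eb, giving Eb.
G7: root G up a minor third → Bb, giving Bb7.
Cm: root C up a minor third → Eb, giving Ebm.

Eb Bb7 Ebm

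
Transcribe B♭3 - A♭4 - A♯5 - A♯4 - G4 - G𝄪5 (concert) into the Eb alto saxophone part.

G4 F5 F##6 F##5 E5 E##6

The Eb alto saxophone sounds a major sixth below written, so the written part must be a major sixth above concert — transpose each note up.
Bb3 -> G4
Ab4 -> F5
A#5 -> F##6
A#4 -> F##5
G4 -> E5
G##5 -> E##6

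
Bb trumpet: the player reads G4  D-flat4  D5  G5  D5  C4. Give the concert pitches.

Written C4 on the Bb trumpet sounds as Bb3, a major second lower; apply that shift to every note.
G4 gives F4
Db4 gives Cb4
D5 gives C5
G5 gives F5
D5 gives C5
C4 gives Bb3

F4 Cb4 C5 F5 C5 Bb3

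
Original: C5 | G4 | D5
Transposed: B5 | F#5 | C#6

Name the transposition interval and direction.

Take the first pair: C5 → B5. C to B spans 7 letter names, so the interval is some kind of seventh.
C5 to B5 is 11 semitones, which makes it a major seventh; the second version is higher, so the direction is up.
Checking another pair — D5 → C#6 — gives the same interval.

up a major seventh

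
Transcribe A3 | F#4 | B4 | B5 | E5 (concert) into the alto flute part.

Written C4 sounds as G3 on the alto flute, so concert pitches are written a perfect fourth up.
A3 to D4
F#4 to B4
B4 to E5
B5 to E6
E5 to A5

D4 B4 E5 E6 A5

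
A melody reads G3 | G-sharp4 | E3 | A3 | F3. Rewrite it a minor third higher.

G3 up a minor third is Bb3.
A minor third up from G#4 gives B4.
A minor third up from E3 gives G3.
A3: a third up reaches C, and 3 semitones makes it C4.
A minor third up from F3 gives Ab3.

Bb3 B4 G3 C4 Ab3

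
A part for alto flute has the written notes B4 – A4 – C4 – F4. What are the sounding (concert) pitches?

F#4 E4 G3 C4

Written C4 on the alto flute sounds as G3, a perfect fourth lower; apply that shift to every note.
B4 gives F#4
A4 gives E4
C4 gives G3
F4 gives C4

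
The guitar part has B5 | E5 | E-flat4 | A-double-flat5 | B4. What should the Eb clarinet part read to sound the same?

G#4 C#4 C3 Fb4 G#3

First find concert pitch: the guitar sounds a perfect octave below written, so B5 E5 E-flat4 A-double-flat5 B4 sounds B4 E4 Eb3 Abb4 B3.
Then write for Eb clarinet: it sounds a minor third above written, so the part must be a minor third below concert.
B4 → G#4
E4 → C#4
Eb3 → C3
Abb4 → Fb4
B3 → G#3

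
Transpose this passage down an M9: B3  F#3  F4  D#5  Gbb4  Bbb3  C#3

A2 E2 Eb3 C#4 Fbb3 Abb2 B1

B3 → A2
F#3 → E2
F4 → Eb3
D#5 → C#4
Gbb4 → Fbb3
Bbb3 → Abb2
C#3 → B1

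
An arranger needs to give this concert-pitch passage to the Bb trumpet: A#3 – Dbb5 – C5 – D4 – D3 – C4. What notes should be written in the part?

B#3 Ebb5 D5 E4 E3 D4

The Bb trumpet sounds a major second below written, so the written part must be a major second above concert — transpose each note up.
A#3 becomes B#3
Dbb5 becomes Ebb5
C5 becomes D5
D4 becomes E4
D3 becomes E3
C4 becomes D4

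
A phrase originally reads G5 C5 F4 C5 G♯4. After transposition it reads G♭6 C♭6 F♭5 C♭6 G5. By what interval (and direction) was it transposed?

up a diminished octave

Take the first pair: G5 → Gb6. G to G spans 8 letter names, so the interval is some kind of octave.
G5 to Gb6 is 11 semitones, which makes it a diminished octave; the second version is higher, so the direction is up.
Checking another pair — G#4 → G5 — gives the same interval.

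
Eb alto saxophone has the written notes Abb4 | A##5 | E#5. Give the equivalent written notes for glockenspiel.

Cbb2 C##3 G#2

First find concert pitch: the Eb alto saxophone sounds a major sixth below written, so Abb4 A##5 E#5 sounds Cbb4 C##5 G#4.
Then write for glockenspiel: it sounds a perfect fifteenth above written, so the part must be a perfect fifteenth below concert.
Cbb4 → Cbb2
C##5 → C##3
G#4 → G#2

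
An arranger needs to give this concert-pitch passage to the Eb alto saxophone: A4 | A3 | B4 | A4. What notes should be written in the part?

F#5 F#4 G#5 F#5

The Eb alto saxophone sounds a major sixth below written, so the written part must be a major sixth above concert — transpose each note up.
A4 -> F#5
A3 -> F#4
B4 -> G#5
A4 -> F#5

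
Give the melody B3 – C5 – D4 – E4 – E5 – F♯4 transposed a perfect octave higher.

B4 C6 D5 E5 E6 F#5

B3 up a perfect octave is B4.
C5 up a perfect octave is C6.
A perfect octave up from D4 gives D5.
E4: an octave up reaches E, and 12 semitones makes it E5.
A perfect octave up from E5 gives E6.
A perfect octave up from F#4 gives F#5.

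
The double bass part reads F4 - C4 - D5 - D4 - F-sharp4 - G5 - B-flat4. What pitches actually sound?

F3 C3 D4 D3 F#3 G4 Bb3

Written C4 on the double bass sounds as C3, a perfect octave lower; apply that shift to every note.
F4 becomes F3
C4 becomes C3
D5 becomes D4
D4 becomes D3
F#4 becomes F#3
G5 becomes G4
Bb4 becomes Bb3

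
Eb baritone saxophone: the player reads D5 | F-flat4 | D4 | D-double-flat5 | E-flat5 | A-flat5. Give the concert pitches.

F3 Abb2 F2 Fbb3 Gb3 Cb4

Written C4 on the Eb baritone saxophone sounds as Eb2, a major thirteenth lower; apply that shift to every note.
D5 becomes F3
Fb4 becomes Abb2
D4 becomes F2
Dbb5 becomes Fbb3
Eb5 becomes Gb3
Ab5 becomes Cb4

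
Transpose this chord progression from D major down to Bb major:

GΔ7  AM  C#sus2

D major down to Bb major is a major third; each chord root moves by that interval while the quality stays the same.
GΔ7: root G down a major third → Eb, giving EbΔ7.
AM: root A down a major third → F, giving FM.
C#sus2: root C# down a major third → A, giving Asus2.

EbΔ7 FM Asus2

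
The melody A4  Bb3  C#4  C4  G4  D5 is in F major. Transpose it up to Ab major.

C5 Db4 E4 Eb4 Bb4 F5

F major to Ab major up is a minor third, so every note moves up by that interval.
A4 → C5
Bb3 → Db4
C#4 → E4
C4 → Eb4
G4 → Bb4
D5 → F5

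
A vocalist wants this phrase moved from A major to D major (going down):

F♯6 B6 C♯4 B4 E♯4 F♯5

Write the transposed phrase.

B5 E6 F#3 E4 A#3 B4

A major to D major down is a perfect fifth, so every note moves down by that interval.
F#6 becomes B5
B6 becomes E6
C#4 becomes F#3
B4 becomes E4
E#4 becomes A#3
F#5 becomes B4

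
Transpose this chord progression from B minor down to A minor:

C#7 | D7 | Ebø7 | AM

B7 C7 Dbø7 GM

B minor down to A minor is a major second; each chord root moves by that interval while the quality stays the same.
C#7: root C# down a major second → B, giving B7.
D7: root D down a major second → C, giving C7.
Ebø7: root Eb down a major second → Db, giving Dbø7.
AM: root A down a major second → G, giving GM.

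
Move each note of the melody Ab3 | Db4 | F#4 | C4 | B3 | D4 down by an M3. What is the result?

Fb3 Bbb3 D4 Ab3 G3 Bb3

Ab3: a third down reaches F, and 4 semitones makes it Fb3.
Db4 down a major third is Bbb3.
F#4: a third down reaches D, and 4 semitones makes it D4.
C4 down a major third is Ab3.
B3: a third down reaches G, and 4 semitones makes it G3.
D4: a third down reaches B, and 4 semitones makes it Bb3.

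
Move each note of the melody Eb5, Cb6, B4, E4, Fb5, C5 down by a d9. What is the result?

Eb5 down a diminished ninth is D#4.
Cb6: a ninth down reaches B, and 12 semitones makes it B4.
A diminished ninth down from B4 gives A##3.
E4: a ninth down reaches D, and 12 semitones makes it D##3.
Fb5: a ninth down reaches E, and 12 semitones makes it E4.
C5 down a diminished ninth is B#3.

D#4 B4 A##3 D##3 E4 B#3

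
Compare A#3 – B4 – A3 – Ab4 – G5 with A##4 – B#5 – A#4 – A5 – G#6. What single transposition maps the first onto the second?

Take the first pair: A#3 → A##4. A to A spans 8 letter names, so the interval is some kind of octave.
A#3 to A##4 is 13 semitones, which makes it an augmented octave; the second version is higher, so the direction is up.
Checking another pair — G5 → G#6 — gives the same interval.

up an augmented octave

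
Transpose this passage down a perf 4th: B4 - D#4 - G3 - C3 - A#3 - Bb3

F#4 A#3 D3 G2 E#3 F3

A perfect fourth down from B4 gives F#4.
D#4 down a perfect fourth is A#3.
A perfect fourth down from G3 gives D3.
C3 down a perfect fourth is G2.
A perfect fourth down from A#3 gives E#3.
Bb3: a fourth down reaches F, and 5 semitones makes it F3.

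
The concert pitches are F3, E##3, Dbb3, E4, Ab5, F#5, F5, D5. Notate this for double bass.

F4 E##4 Dbb4 E5 Ab6 F#6 F6 D6

Written C4 sounds as C3 on the double bass, so concert pitches are written a perfect octave up.
F3 gives F4
E##3 gives E##4
Dbb3 gives Dbb4
E4 gives E5
Ab5 gives Ab6
F#5 gives F#6
F5 gives F6
D5 gives D6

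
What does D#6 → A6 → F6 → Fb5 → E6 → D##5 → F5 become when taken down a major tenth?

B4 F5 Db5 Dbb4 C5 B#3 Db4

D#6: a tenth down reaches B, and 16 semitones makes it B4.
A6 down a major tenth is F5.
F6: a tenth down reaches D, and 16 semitones makes it Db5.
A major tenth down from Fb5 gives Dbb4.
E6 down a major tenth is C5.
A major tenth down from D##5 gives B#3.
F5: a tenth down reaches D, and 16 semitones makes it Db4.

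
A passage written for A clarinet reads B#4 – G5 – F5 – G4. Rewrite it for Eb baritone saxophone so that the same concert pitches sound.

E##6 C#7 B6 C#6

First find concert pitch: the A clarinet sounds a minor third below written, so B#4 G5 F5 G4 sounds G##4 E5 D5 E4.
Then write for Eb baritone saxophone: it sounds a major thirteenth below written, so the part must be a major thirteenth above concert.
G##4 → E##6
E5 → C#7
D5 → B6
E4 → C#6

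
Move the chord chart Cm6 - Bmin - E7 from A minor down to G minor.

Bbm6 Amin D7

A minor down to G minor is a major second; each chord root moves by that interval while the quality stays the same.
Cm6: root C down a major second → Bb, giving Bbm6.
Bmin: root B down a major second → A, giving Amin.
E7: root E down a major second → D, giving D7.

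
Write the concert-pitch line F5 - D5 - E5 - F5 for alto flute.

The alto flute sounds a perfect fourth below written, so the written part must be a perfect fourth above concert — transpose each note up.
F5 becomes Bb5
D5 becomes G5
E5 becomes A5
F5 becomes Bb5

Bb5 G5 A5 Bb5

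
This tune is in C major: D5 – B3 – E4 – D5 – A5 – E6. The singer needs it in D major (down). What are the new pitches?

E4 C#3 F#3 E4 B4 F#5

C major to D major down is a minor seventh, so every note moves down by that interval.
D5 → E4
B3 → C#3
E4 → F#3
D5 → E4
A5 → B4
E6 → F#5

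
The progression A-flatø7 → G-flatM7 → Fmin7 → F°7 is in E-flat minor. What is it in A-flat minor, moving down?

Dbø7 CbM7 Bbmin7 Bb°7

E-flat minor down to A-flat minor is a perfect fifth; each chord root moves by that interval while the quality stays the same.
A-flatø7: root A-flat down a perfect fifth → Db, giving Dbø7.
G-flatM7: root G-flat down a perfect fifth → Cb, giving CbM7.
Fmin7: root F down a perfect fifth → Bb, giving Bbmin7.
F°7: root F down a perfect fifth → Bb, giving Bb°7.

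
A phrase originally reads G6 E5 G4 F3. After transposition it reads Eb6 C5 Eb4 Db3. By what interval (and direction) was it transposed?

down a major third

Take the first pair: G6 → Eb6. G to E spans 3 letter names, so the interval is some kind of third.
Eb6 to G6 is 4 semitones, which makes it a major third; the second version is lower, so the direction is down.
Checking another pair — F3 → Db3 — gives the same interval.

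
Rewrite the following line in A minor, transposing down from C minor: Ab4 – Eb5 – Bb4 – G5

F4 C5 G4 E5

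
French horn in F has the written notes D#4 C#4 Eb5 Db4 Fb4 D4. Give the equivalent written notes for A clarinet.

B3 A3 Cb5 Bbb3 Dbb4 Bb3

First find concert pitch: the French horn in F sounds a perfect fifth below written, so D#4 C#4 Eb5 Db4 Fb4 D4 sounds G#3 F#3 Ab4 Gb3 Bbb3 G3.
Then write for A clarinet: it sounds a minor third below written, so the part must be a minor third above concert.
G#3 → B3
F#3 → A3
Ab4 → Cb5
Gb3 → Bbb3
Bbb3 → Dbb4
G3 → Bb3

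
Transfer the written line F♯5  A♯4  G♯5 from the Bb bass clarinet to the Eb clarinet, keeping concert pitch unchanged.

First find concert pitch: the Bb bass clarinet sounds a major ninth below written, so F♯5 A♯4 G♯5 sounds E4 G#3 F#4.
Then write for Eb clarinet: it sounds a minor third above written, so the part must be a minor third below concert.
E4 → C#4
G#3 → E#3
F#4 → D#4

C#4 E#3 D#4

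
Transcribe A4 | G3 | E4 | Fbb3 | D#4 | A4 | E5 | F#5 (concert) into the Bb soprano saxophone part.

The Bb soprano saxophone sounds a major second below written, so the written part must be a major second above concert — transpose each note up.
A4 → B4
G3 → A3
E4 → F#4
Fbb3 → Gbb3
D#4 → E#4
A4 → B4
E5 → F#5
F#5 → G#5

B4 A3 F#4 Gbb3 E#4 B4 F#5 G#5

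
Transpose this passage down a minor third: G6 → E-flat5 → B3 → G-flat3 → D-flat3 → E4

E6 C5 G#3 Eb3 Bb2 C#4

G6: a third down reaches E, and 3 semitones makes it E6.
Eb5 down a minor third is C5.
B3 down a minor third is G#3.
Gb3 down a minor third is Eb3.
A minor third down from Db3 gives Bb2.
A minor third down from E4 gives C#4.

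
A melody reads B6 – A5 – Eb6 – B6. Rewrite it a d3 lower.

B6 down a diminished third is G##6.
A5 down a diminished third is F##5.
A diminished third down from Eb6 gives C#6.
B6 down a diminished third is G##6.

G##6 F##5 C#6 G##6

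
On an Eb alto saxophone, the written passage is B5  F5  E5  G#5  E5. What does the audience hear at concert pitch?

D5 Ab4 G4 B4 G4

Written C4 on the Eb alto saxophone sounds as Eb3, a major sixth lower; apply that shift to every note.
B5 → D5
F5 → Ab4
E5 → G4
G#5 → B4
E5 → G4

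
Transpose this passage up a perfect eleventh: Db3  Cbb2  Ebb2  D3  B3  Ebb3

Db3: an eleventh up reaches G, and 17 semitones makes it Gb4.
Cbb2 up a perfect eleventh is Fbb3.
Ebb2 up a perfect eleventh is Abb3.
D3: an eleventh up reaches G, and 17 semitones makes it G4.
A perfect eleventh up from B3 gives E5.
Ebb3: an eleventh up reaches A, and 17 semitones makes it Abb4.

Gb4 Fbb3 Abb3 G4 E5 Abb4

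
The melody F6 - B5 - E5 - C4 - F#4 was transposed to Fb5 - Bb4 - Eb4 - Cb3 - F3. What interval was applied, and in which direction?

down an augmented octave

From F6 to Fb5 is 8 letter names — an octave of some quality.
Fb5 to F6 is 13 semitones, which makes it an augmented octave; the second version is lower, so the direction is down.
Checking another pair — F#4 → F3 — gives the same interval.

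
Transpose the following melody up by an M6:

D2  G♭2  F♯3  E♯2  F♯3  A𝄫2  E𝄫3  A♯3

D2: a sixth up reaches B, and 9 semitones makes it B2.
Gb2: a sixth up reaches E, and 9 semitones makes it Eb3.
F#3: a sixth up reaches D, and 9 semitones makes it D#4.
E#2 up a major sixth is C##3.
F#3 up a major sixth is D#4.
Abb2: a sixth up reaches F, and 9 semitones makes it Fb3.
Ebb3 up a major sixth is Cb4.
A#3: a sixth up reaches F, and 9 semitones makes it F##4.

B2 Eb3 D#4 C##3 D#4 Fb3 Cb4 F##4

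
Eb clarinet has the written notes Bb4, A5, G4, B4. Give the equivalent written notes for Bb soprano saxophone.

Eb5 D6 C5 E5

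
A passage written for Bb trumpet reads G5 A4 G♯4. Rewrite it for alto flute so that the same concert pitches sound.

First find concert pitch: the Bb trumpet sounds a major second below written, so G5 A4 G♯4 sounds F5 G4 F#4.
Then write for alto flute: it sounds a perfect fourth below written, so the part must be a perfect fourth above concert.
F5 → Bb5
G4 → C5
F#4 → B4

Bb5 C5 B4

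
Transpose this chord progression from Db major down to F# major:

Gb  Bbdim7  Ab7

Db major down to F# major is a diminished sixth; each chord root moves by that interval while the quality stays the same.
Gb: root Gb down a diminished sixth → B, giving B.
Bbdim7: root Bb down a diminished sixth → D#, giving D#dim7.
Ab7: root Ab down a diminished sixth → C#, giving C#7.

B D#dim7 C#7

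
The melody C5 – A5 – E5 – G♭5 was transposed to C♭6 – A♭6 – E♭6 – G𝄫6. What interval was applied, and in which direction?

up a diminished octave

Take the first pair: C5 → Cb6. C to C spans 8 letter names, so the interval is some kind of octave.
C5 to Cb6 is 11 semitones, which makes it a diminished octave; the second version is higher, so the direction is up.
Checking another pair — Gb5 → Gbb6 — gives the same interval.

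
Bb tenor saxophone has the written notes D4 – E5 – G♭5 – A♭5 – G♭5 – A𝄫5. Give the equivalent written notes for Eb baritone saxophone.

A4 B5 Db6 Eb6 Db6 Ebb6

First find concert pitch: the Bb tenor saxophone sounds a major ninth below written, so D4 E5 G♭5 A♭5 G♭5 A𝄫5 sounds C3 D4 Fb4 Gb4 Fb4 Gbb4.
Then write for Eb baritone saxophone: it sounds a major thirteenth below written, so the part must be a major thirteenth above concert.
C3 → A4
D4 → B5
Fb4 → Db6
Gb4 → Eb6
Fb4 → Db6
Gbb4 → Ebb6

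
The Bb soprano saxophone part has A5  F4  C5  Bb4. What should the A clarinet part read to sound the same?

First find concert pitch: the Bb soprano saxophone sounds a major second below written, so A5 F4 C5 Bb4 sounds G5 Eb4 Bb4 Ab4.
Then write for A clarinet: it sounds a minor third below written, so the part must be a minor third above concert.
G5 → Bb5
Eb4 → Gb4
Bb4 → Db5
Ab4 → Cb5

Bb5 Gb4 Db5 Cb5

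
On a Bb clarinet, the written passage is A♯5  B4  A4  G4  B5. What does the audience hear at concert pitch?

G#5 A4 G4 F4 A5

Written C4 on the Bb clarinet sounds as Bb3, a major second lower; apply that shift to every note.
A#5 gives G#5
B4 gives A4
A4 gives G4
G4 gives F4
B5 gives A5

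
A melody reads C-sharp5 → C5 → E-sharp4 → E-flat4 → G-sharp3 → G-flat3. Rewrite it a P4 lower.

G#4 G4 B#3 Bb3 D#3 Db3

A perfect fourth down from C#5 gives G#4.
C5: a fourth down reaches G, and 5 semitones makes it G4.
A perfect fourth down from E#4 gives B#3.
Eb4 down a perfect fourth is Bb3.
G#3 down a perfect fourth is D#3.
Gb3: a fourth down reaches D, and 5 semitones makes it Db3.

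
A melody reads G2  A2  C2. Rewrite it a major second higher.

A2 B2 D2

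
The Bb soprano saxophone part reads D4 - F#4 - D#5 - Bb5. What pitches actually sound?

Written C4 on the Bb soprano saxophone sounds as Bb3, a major second lower; apply that shift to every note.
D4 becomes C4
F#4 becomes E4
D#5 becomes C#5
Bb5 becomes Ab5

C4 E4 C#5 Ab5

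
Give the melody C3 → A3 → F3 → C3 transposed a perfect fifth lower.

F2 D3 Bb2 F2

A perfect fifth down from C3 gives F2.
A3 down a perfect fifth is D3.
A perfect fifth down from F3 gives Bb2.
A perfect fifth down from C3 gives F2.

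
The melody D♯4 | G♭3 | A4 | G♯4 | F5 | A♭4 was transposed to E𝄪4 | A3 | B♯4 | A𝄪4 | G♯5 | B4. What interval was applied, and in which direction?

Take the first pair: D#4 → E##4. D to E spans 2 letter names, so the interval is some kind of second.
D#4 to E##4 is 3 semitones, which makes it an augmented second; the second version is higher, so the direction is up.
Checking another pair — Ab4 → B4 — gives the same interval.

up an augmented second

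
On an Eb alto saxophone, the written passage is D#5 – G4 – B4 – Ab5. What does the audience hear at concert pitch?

F#4 Bb3 D4 Cb5

The Eb alto saxophone sounds a major sixth below written, so transpose each written note down a major sixth.
D#5 to F#4
G4 to Bb3
B4 to D4
Ab5 to Cb5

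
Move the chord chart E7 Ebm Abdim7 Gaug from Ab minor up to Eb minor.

B7 Bbm Ebdim7 Daug

Ab minor up to Eb minor is a perfect fifth; each chord root moves by that interval while the quality stays the same.
E7: root E up a perfect fifth → B, giving B7.
Ebm: root Eb up a perfect fifth → Bb, giving Bbm.
Abdim7: root Ab up a perfect fifth → Eb, giving Ebdim7.
Gaug: root G up a perfect fifth → D, giving Daug.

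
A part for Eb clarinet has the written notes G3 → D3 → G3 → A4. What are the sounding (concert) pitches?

Bb3 F3 Bb3 C5

The Eb clarinet sounds a minor third above written, so transpose each written note up a minor third.
G3 -> Bb3
D3 -> F3
G3 -> Bb3
A4 -> C5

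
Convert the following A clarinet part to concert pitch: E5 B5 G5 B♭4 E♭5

C#5 G#5 E5 G4 C5

Written C4 on the A clarinet sounds as A3, a minor third lower; apply that shift to every note.
E5 → C#5
B5 → G#5
G5 → E5
Bb4 → G4
Eb5 → C5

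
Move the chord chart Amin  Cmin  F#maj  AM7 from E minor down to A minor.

E minor down to A minor is a perfect fifth; each chord root moves by that interval while the quality stays the same.
Amin: root A down a perfect fifth → D, giving Dmin.
Cmin: root C down a perfect fifth → F, giving Fmin.
F#maj: root F# down a perfect fifth → B, giving Bmaj.
AM7: root A down a perfect fifth → D, giving DM7.

Dmin Fmin Bmaj DM7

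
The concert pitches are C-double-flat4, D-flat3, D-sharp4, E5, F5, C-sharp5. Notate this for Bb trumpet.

Dbb4 Eb3 E#4 F#5 G5 D#5

Written C4 sounds as Bb3 on the Bb trumpet, so concert pitches are written a major second up.
Cbb4 -> Dbb4
Db3 -> Eb3
D#4 -> E#4
E5 -> F#5
F5 -> G5
C#5 -> D#5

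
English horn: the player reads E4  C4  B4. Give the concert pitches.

A3 F3 E4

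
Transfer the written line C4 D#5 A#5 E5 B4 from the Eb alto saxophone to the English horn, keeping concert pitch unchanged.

First find concert pitch: the Eb alto saxophone sounds a major sixth below written, so C4 D#5 A#5 E5 B4 sounds Eb3 F#4 C#5 G4 D4.
Then write for English horn: it sounds a perfect fifth below written, so the part must be a perfect fifth above concert.
Eb3 → Bb3
F#4 → C#5
C#5 → G#5
G4 → D5
D4 → A4

Bb3 C#5 G#5 D5 A4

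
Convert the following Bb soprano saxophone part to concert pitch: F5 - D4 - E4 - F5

Eb5 C4 D4 Eb5

The Bb soprano saxophone sounds a major second below written, so transpose each written note down a major second.
F5 -> Eb5
D4 -> C4
E4 -> D4
F5 -> Eb5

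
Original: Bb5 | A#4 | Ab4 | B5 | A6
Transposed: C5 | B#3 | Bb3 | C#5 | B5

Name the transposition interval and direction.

From Bb5 to C5 is 7 letter names — a seventh of some quality.
C5 to Bb5 is 10 semitones, which makes it a minor seventh; the second version is lower, so the direction is down.
Checking another pair — A6 → B5 — gives the same interval.

down a minor seventh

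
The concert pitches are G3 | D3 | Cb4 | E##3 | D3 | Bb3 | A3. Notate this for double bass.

G4 D4 Cb5 E##4 D4 Bb4 A4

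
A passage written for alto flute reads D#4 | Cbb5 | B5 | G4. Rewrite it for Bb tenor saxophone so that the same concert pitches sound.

First find concert pitch: the alto flute sounds a perfect fourth below written, so D#4 Cbb5 B5 G4 sounds A#3 Gbb4 F#5 D4.
Then write for Bb tenor saxophone: it sounds a major ninth below written, so the part must be a major ninth above concert.
A#3 → B#4
Gbb4 → Abb5
F#5 → G#6
D4 → E5

B#4 Abb5 G#6 E5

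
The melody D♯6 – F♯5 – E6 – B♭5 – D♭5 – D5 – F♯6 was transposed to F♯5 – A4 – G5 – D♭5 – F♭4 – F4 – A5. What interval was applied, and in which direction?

down a major sixth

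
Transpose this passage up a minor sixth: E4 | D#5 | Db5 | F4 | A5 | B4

E4 becomes C5
D#5 becomes B5
Db5 becomes Bbb5
F4 becomes Db5
A5 becomes F6
B4 becomes G5

C5 B5 Bbb5 Db5 F6 G5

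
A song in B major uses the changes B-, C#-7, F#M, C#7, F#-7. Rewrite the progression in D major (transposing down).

B major down to D major is a major sixth; each chord root moves by that interval while the quality stays the same.
B-: root B down a major sixth → D, giving D-.
C#-7: root C# down a major sixth → E, giving E-7.
F#M: root F# down a major sixth → A, giving AM.
C#7: root C# down a major sixth → E, giving E7.
F#-7: root F# down a major sixth → A, giving A-7.

D- E-7 AM E7 A-7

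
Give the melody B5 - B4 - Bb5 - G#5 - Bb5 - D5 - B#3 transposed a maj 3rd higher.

B5 → D#6
B4 → D#5
Bb5 → D6
G#5 → B#5
Bb5 → D6
D5 → F#5
B#3 → D##4

D#6 D#5 D6 B#5 D6 F#5 D##4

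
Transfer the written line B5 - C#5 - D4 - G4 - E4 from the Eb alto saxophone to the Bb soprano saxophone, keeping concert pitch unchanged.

First find concert pitch: the Eb alto saxophone sounds a major sixth below written, so B5 C#5 D4 G4 E4 sounds D5 E4 F3 Bb3 G3.
Then write for Bb soprano saxophone: it sounds a major second below written, so the part must be a major second above concert.
D5 → E5
E4 → F#4
F3 → G3
Bb3 → C4
G3 → A3

E5 F#4 G3 C4 A3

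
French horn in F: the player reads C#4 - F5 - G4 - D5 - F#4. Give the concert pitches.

The French horn in F sounds a perfect fifth below written, so transpose each written note down a perfect fifth.
C#4 -> F#3
F5 -> Bb4
G4 -> C4
D5 -> G4
F#4 -> B3

F#3 Bb4 C4 G4 B3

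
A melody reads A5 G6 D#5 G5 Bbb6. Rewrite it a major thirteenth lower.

A5 → C4
G6 → Bb4
D#5 → F#3
G5 → Bb3
Bbb6 → Dbb5

C4 Bb4 F#3 Bb3 Dbb5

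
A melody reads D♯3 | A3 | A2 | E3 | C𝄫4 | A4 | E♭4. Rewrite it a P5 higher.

A#3 E4 E3 B3 Gbb4 E5 Bb4

A perfect fifth up from D#3 gives A#3.
A perfect fifth up from A3 gives E4.
A perfect fifth up from A2 gives E3.
E3: a fifth up reaches B, and 7 semitones makes it B3.
A perfect fifth up from Cbb4 gives Gbb4.
A4 up a perfect fifth is E5.
A perfect fifth up from Eb4 gives Bb4.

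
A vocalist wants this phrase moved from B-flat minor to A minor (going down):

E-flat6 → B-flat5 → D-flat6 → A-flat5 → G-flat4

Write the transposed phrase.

D6 A5 C6 G5 F4

B-flat minor to A minor down is a minor second, so every note moves down by that interval.
Eb6 -> D6
Bb5 -> A5
Db6 -> C6
Ab5 -> G5
Gb4 -> F4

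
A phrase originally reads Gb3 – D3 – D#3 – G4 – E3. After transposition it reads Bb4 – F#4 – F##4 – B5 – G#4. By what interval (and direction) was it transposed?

Take the first pair: Gb3 → Bb4. G to B spans 10 letter names, so the interval is some kind of tenth.
Gb3 to Bb4 is 16 semitones, which makes it a major tenth; the second version is higher, so the direction is up.
Checking another pair — E3 → G#4 — gives the same interval.

up a major tenth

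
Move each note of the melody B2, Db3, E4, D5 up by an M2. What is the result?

B2 up a major second is C#3.
A major second up from Db3 gives Eb3.
A major second up from E4 gives F#4.
D5 up a major second is E5.

C#3 Eb3 F#4 E5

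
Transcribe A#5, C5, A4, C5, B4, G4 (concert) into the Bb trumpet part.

B#5 D5 B4 D5 C#5 A4

Written C4 sounds as Bb3 on the Bb trumpet, so concert pitches are written a major second up.
A#5 → B#5
C5 → D5
A4 → B4
C5 → D5
B4 → C#5
G4 → A4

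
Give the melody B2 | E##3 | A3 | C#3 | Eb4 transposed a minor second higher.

C3 F##3 Bb3 D3 Fb4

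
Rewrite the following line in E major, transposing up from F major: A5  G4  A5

G#6 F#5 G#6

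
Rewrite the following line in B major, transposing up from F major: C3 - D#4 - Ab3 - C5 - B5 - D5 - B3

F#3 G##4 D4 F#5 E#6 G#5 E#4

From F up to B is an augmented fourth; apply that to each pitch.
C3 to F#3
D#4 to G##4
Ab3 to D4
C5 to F#5
B5 to E#6
D5 to G#5
B3 to E#4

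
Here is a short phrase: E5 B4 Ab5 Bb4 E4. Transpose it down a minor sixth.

G#4 D#4 C5 D4 G#3

E5: a sixth down reaches G, and 8 semitones makes it G#4.
B4 down a minor sixth is D#4.
Ab5: a sixth down reaches C, and 8 semitones makes it C5.
A minor sixth down from Bb4 gives D4.
E4: a sixth down reaches G, and 8 semitones makes it G#3.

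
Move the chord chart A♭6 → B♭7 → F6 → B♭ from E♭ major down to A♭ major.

E♭ major down to A♭ major is a perfect fifth; each chord root moves by that interval while the quality stays the same.
A♭6: root A♭ down a perfect fifth → Db, giving Db6.
B♭7: root B♭ down a perfect fifth → Eb, giving Eb7.
F6: root F down a perfect fifth → Bb, giving Bb6.
B♭: root B♭ down a perfect fifth → Eb, giving Eb.

Db6 Eb7 Bb6 Eb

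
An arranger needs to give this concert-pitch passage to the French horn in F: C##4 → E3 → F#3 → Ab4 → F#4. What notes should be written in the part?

G##4 B3 C#4 Eb5 C#5

The French horn in F sounds a perfect fifth below written, so the written part must be a perfect fifth above concert — transpose each note up.
C##4 to G##4
E3 to B3
F#3 to C#4
Ab4 to Eb5
F#4 to C#5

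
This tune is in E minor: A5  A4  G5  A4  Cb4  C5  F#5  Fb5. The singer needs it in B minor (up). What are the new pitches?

E minor to B minor up is a perfect fifth, so every note moves up by that interval.
A5 -> E6
A4 -> E5
G5 -> D6
A4 -> E5
Cb4 -> Gb4
C5 -> G5
F#5 -> C#6
Fb5 -> Cb6

E6 E5 D6 E5 Gb4 G5 C#6 Cb6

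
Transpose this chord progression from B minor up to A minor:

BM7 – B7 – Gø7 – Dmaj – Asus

AM7 A7 Fø7 Cmaj Gsus

B minor up to A minor is a minor seventh; each chord root moves by that interval while the quality stays the same.
BM7: root B up a minor seventh → A, giving AM7.
B7: root B up a minor seventh → A, giving A7.
Gø7: root G up a minor seventh → F, giving Fø7.
Dmaj: root D up a minor seventh → C, giving Cmaj.
Asus: root A up a minor seventh → G, giving Gsus.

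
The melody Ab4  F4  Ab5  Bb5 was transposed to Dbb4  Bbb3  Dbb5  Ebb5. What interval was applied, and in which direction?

down an augmented fifth

Take the first pair: Ab4 → Dbb4. A to D spans 5 letter names, so the interval is some kind of fifth.
Dbb4 to Ab4 is 8 semitones, which makes it an augmented fifth; the second version is lower, so the direction is down.
Checking another pair — Bb5 → Ebb5 — gives the same interval.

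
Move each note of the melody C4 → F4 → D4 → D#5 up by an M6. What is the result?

C4: a sixth up reaches A, and 9 semitones makes it A4.
A major sixth up from F4 gives D5.
A major sixth up from D4 gives B4.
D#5: a sixth up reaches B, and 9 semitones makes it B#5.

A4 D5 B4 B#5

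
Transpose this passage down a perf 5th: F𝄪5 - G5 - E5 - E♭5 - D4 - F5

F##5 gives B#4
G5 gives C5
E5 gives A4
Eb5 gives Ab4
D4 gives G3
F5 gives Bb4

B#4 C5 A4 Ab4 G3 Bb4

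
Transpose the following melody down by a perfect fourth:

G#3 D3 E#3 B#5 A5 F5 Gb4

G#3 down a perfect fourth is D#3.
A perfect fourth down from D3 gives A2.
E#3 down a perfect fourth is B#2.
A perfect fourth down from B#5 gives F##5.
A perfect fourth down from A5 gives E5.
A perfect fourth down from F5 gives C5.
Gb4: a fourth down reaches D, and 5 semitones makes it Db4.

D#3 A2 B#2 F##5 E5 C5 Db4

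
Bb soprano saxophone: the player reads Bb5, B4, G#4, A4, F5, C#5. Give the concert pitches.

Ab5 A4 F#4 G4 Eb5 B4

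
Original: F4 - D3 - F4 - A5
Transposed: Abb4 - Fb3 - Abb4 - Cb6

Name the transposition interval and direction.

up a diminished third

Take the first pair: F4 → Abb4. F to A spans 3 letter names, so the interval is some kind of third.
F4 to Abb4 is 2 semitones, which makes it a diminished third; the second version is higher, so the direction is up.
Checking another pair — A5 → Cb6 — gives the same interval.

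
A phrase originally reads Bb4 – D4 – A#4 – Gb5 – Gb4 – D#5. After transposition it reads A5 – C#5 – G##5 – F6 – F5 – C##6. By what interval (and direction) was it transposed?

Take the first pair: Bb4 → A5. B to A spans 7 letter names, so the interval is some kind of seventh.
Bb4 to A5 is 11 semitones, which makes it a major seventh; the second version is higher, so the direction is up.
Checking another pair — D#5 → C##6 — gives the same interval.

up a major seventh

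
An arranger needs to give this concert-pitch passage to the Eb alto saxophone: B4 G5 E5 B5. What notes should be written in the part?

Written C4 sounds as Eb3 on the Eb alto saxophone, so concert pitches are written a major sixth up.
B4 gives G#5
G5 gives E6
E5 gives C#6
B5 gives G#6

G#5 E6 C#6 G#6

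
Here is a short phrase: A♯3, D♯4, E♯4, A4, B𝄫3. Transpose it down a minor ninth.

A minor ninth down from A#3 gives G##2.
D#4 down a minor ninth is C##3.
A minor ninth down from E#4 gives D##3.
A minor ninth down from A4 gives G#3.
A minor ninth down from Bbb3 gives Ab2.

G##2 C##3 D##3 G#3 Ab2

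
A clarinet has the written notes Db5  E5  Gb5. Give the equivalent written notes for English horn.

F5 G#5 Bb5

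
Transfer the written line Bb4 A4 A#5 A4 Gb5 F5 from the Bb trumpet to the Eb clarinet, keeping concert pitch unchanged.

F4 E4 E#5 E4 Db5 C5

First find concert pitch: the Bb trumpet sounds a major second below written, so Bb4 A4 A#5 A4 Gb5 F5 sounds Ab4 G4 G#5 G4 Fb5 Eb5.
Then write for Eb clarinet: it sounds a minor third above written, so the part must be a minor third below concert.
Ab4 → F4
G4 → E4
G#5 → E#5
G4 → E4
Fb5 → Db5
Eb5 → C5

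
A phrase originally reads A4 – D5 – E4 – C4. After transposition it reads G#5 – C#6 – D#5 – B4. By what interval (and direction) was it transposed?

up a major seventh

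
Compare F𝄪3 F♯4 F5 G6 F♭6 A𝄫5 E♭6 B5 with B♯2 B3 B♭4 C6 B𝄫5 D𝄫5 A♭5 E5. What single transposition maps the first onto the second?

down a perfect fifth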